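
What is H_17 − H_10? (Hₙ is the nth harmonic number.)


Σₖ₌11^17 1/k = 1/11 + 1/12 + 1/13 + 1/14 + 1/15 + 1/16 + 1/17
= 695089/1361360
≈ 0.5106

Sum = 695089/1361360 ≈ 0.5106


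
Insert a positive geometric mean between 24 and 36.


GM = √(24×36) = √864 = 29.3939

GM = 29.3939


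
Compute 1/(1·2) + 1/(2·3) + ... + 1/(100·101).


1/(k(k+1)) = 1/k - 1/(k+1) (partial fractions)
Telescoping: Σ = 1 - 1/101 = 100/101

Sum = 100/101


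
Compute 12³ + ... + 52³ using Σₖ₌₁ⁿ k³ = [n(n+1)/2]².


Σₖ₌12^52 k³ = [52·53/2]² − [11·12/2]²
= 1898884 − 4356 = 1894528

Σk³ = 1894528


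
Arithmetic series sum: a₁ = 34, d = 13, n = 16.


aₙ = 34 + (16-1)×13 = 229
Sₙ = n(a₁+aₙ)/2 = 16×(34+229)/2
= 16×263/2 = 2104

S_16 = 2104


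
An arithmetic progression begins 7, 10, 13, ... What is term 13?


aₙ = a₁ + (n-1)d
= 7 + (13-1)×3
= 7 + 36
= 43

a_13 = 43


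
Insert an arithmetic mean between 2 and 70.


AM = (2 + 70)/2 = 72/2 = 36

AM = 36


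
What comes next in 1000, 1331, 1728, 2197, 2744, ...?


Pattern: perfect cubes: n³
Terms: 1000, 1331, 1728, 2197, 2744
Next term = 3375

Next term = 3375


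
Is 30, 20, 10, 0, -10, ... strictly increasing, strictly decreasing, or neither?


Differences: -10, -10, -10, -10
All differences < 0 → strictly DECREASING

Monotonically decreasing


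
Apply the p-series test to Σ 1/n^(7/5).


p-series test: Σ c/n^p converges if p > 1, diverges if p ≤ 1 (constant c > 0 doesn't affect convergence).
p = 7/5
7/5 > 1 → CONVERGES

Converges (p = 7/5 > 1)


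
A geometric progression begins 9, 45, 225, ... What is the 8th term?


aₙ = a₁·r^(n-1)
= 9×5^7
= 9×78125
= 703125

a_8 = 703125


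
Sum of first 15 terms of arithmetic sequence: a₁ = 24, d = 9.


aₙ = 24 + (15-1)×9 = 150
Sₙ = n(a₁+aₙ)/2 = 15×(24+150)/2
= 15×174/2 = 1305

S_15 = 1305


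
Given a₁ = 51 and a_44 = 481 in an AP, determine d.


d = (aₙ - a₁)/(n-1)
= (481 - 51)/(44-1)
= 430/43 = 10

d = 10


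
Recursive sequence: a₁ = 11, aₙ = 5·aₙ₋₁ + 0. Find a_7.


Computing step by step:
a_1 = 11
a_2 = 55
a_3 = 275
a_4 = 1375
a_5 = 6875
a_6 = 34375
a_7 = 171875


a_7 = 171875


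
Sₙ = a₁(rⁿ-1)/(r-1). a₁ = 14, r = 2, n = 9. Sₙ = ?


Sₙ = 14×(2^9 - 1)/(2 - 1)
= 14×(512 - 1)/1
= 14×511/1
= 7154

S_9 = 7154


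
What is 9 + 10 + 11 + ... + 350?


Σₖ₌9^350 k = Σₖ₌₁^350 k − Σₖ₌₁^8 k
= 350·351/2 − 8·9/2
= 61425 − 36 = 61389

Σk = 61389


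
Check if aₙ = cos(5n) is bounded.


For all n, -1 ≤ cos(5n) ≤ 1, so -1 ≤ cos(5n) ≤ 1
Lower bound: -1, Upper bound: 1
The sequence IS bounded

Bounded (-1 ≤ aₙ ≤ 1)


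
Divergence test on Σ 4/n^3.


lim(n→∞) 4/n^3 = 0
lim aₙ = 0 → nth-term test is INCONCLUSIVE
(Need other tests; this is actually a convergent p-series with p=3 > 1)

Inconclusive (lim aₙ = 0; need another test)


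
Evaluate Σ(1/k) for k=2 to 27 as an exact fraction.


Σₖ₌2^27 1/k = 1/2 + 1/3 + 1/4 + ... + 1/27
= 232222818803/80313433200
≈ 2.8915

Sum = 232222818803/80313433200 ≈ 2.8915


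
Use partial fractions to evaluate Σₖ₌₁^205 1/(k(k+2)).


1/(k(k+2)) = (1/2)·(1/k - 1/(k+2)) (partial fractions)
Telescoping: Σ = (1/2)·(1 + 1/2 - 1/206 - 1/207) = 31775/42642

Sum = 31775/42642


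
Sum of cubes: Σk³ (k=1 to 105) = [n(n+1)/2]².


n(n+1)/2 = 105×106/2 = 5565
Σk³ = 5565² = 30969225

Σk³ = 30969225


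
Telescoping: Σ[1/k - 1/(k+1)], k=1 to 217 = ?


Telescoping: adjacent terms cancel.
= 1/1 - 1/218
= 1 - 1/218 = 217/218

Sum = 217/218


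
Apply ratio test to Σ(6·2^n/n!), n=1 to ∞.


aₙ = 6·2^n/n!
a_{n+1}/aₙ = 2^(n+1)/(n+1)! × n!/2^n  (constant 6 cancels)
= 2/(n+1)
L = lim(n→∞) 2/(n+1) = 0
L < 1 → series CONVERGES

Converges (ratio test: L = 0 < 1)


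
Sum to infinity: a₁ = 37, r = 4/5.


S∞ = a₁/(1-r) = 37/(1 - 4/5)
= 37/(1/5)
= 185

S∞ = 185


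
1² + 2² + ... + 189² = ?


n = 189
n(n+1)(2n+1)/6 = 189×190×379/6
= 13609890/6 = 2268315

Σk² = 2268315


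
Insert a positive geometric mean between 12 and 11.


GM = √(12×11) = √132 = 11.4891

GM = 11.4891


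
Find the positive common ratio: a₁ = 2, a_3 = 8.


r^(n-1) = aₙ/a₁
r^2 = 8/2 = 4
r = 4^(1/2)
= ±2; taking r > 0 gives r = 2

r = 2


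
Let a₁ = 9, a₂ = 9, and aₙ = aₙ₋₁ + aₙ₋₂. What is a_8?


Computing iteratively: 9, 9, 18, 27, 45, 72, 117, 189
a_8 = 189

a_8 = 189


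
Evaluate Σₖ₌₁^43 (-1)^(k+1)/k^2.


S = 1 - 1/4 + 1/9 - 1/16 + 1/25 - 1/36 + 1/49 - 1/64 ± ...
= 0.8227
(Full series converges to +π²/12 ≈ +0.8225)

S_43 = 0.8227


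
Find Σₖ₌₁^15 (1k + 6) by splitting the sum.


Σ(1k+6) = 1·Σk + 6·n
= 1·120 + 6·15
= 120 + 90 = 210

Σ = 210


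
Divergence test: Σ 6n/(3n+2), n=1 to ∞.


lim(n→∞) 6n/(3n+2) = 6/3 = 2  (divide numerator and denominator by n)
lim aₙ = 2 ≠ 0 → series DIVERGES

Diverges (lim aₙ = 2 ≠ 0)


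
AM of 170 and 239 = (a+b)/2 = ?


AM = (170 + 239)/2 = 409/2 = 204.5

AM = 204.5


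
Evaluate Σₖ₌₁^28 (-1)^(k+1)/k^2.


S = 1 - 1/4 + 1/9 - 1/16 + 1/25 - 1/36 + 1/49 - 1/64 ± ...
= 0.8219
(Full series converges to +π²/12 ≈ +0.8225)

S_28 = 0.8219


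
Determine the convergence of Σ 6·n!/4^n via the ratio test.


aₙ = 6·n!/4^n
a_{n+1}/aₙ = (n+1)!/4^(n+1) × 4^n/n!  (constant 6 cancels)
= (n+1)/4
L = lim(n→∞) (n+1)/4 = ∞
L > 1 → series DIVERGES

Diverges (ratio test: L = ∞ > 1)


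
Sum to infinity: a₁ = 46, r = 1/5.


S∞ = a₁/(1-r) = 46/(1 - 1/5)
= 46/(4/5)
= 115/2

S∞ = 115/2


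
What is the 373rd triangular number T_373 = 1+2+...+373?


n(n+1)/2 = 373×374/2 = 139502/2 = 69751

Σk = 69751


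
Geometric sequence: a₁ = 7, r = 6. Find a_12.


aₙ = a₁·r^(n-1)
= 7×6^11
= 7×362797056
= 2539579392

a_12 = 2539579392


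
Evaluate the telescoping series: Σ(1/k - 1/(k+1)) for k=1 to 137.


Telescoping: adjacent terms cancel.
= 1/1 - 1/138
= 1 - 1/138 = 137/138

Sum = 137/138


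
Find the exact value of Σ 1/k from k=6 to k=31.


Σₖ₌6^31 1/k = 1/6 + 1/7 + 1/8 + ... + 1/31
= 125913534410497/72201776446800
≈ 1.7439

Sum = 125913534410497/72201776446800 ≈ 1.7439


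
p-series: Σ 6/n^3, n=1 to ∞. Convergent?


p-series test: Σ c/n^p converges if p > 1, diverges if p ≤ 1 (constant c > 0 doesn't affect convergence).
p = 3
3 > 1 → CONVERGES

Converges (p = 3 > 1)


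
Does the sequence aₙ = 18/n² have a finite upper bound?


a₁ = 18, a₂ = 18/4, a₃ = 18/9, ...
0 < aₙ ≤ 18 for all n ≥ 1
The sequence IS bounded

Bounded (0 < aₙ ≤ 18)


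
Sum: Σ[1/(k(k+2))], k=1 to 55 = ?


1/(k(k+2)) = (1/2)·(1/k - 1/(k+2)) (partial fractions)
Telescoping: Σ = (1/2)·(1 + 1/2 - 1/56 - 1/57) = 4675/6384

Sum = 4675/6384


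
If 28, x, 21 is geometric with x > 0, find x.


GM = √(28×21) = √588 = 24.2487

GM = 24.2487


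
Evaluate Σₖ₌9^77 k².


Σₖ₌9^77 k² = Σₖ₌₁^77 k² − Σₖ₌₁^8 k²
= 77·78·155/6 − 8·9·17/6
= 155155 − 204 = 154951

Σk² = 154951


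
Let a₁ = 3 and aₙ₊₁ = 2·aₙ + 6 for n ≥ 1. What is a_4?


Computing step by step:
a_1 = 3
a_2 = 12
a_3 = 30
a_4 = 66


a_4 = 66


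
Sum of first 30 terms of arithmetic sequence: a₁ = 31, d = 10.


aₙ = 31 + (30-1)×10 = 321
Sₙ = n(a₁+aₙ)/2 = 30×(31+321)/2
= 30×352/2 = 5280

S_30 = 5280


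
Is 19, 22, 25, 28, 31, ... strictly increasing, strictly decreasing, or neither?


Differences: 3, 3, 3, 3
All differences > 0 → strictly INCREASING

Monotonically increasing


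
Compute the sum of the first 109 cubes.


n(n+1)/2 = 109×110/2 = 5995
Σk³ = 5995² = 35940025

Σk³ = 35940025


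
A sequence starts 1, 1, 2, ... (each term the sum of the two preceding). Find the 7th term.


Computing iteratively: 1, 1, 2, 3, 5, 8, 13
a_7 = 13

a_7 = 13


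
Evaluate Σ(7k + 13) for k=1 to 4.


Σ(7k+13) = 7·Σk + 13·n
= 7·10 + 13·4
= 70 + 52 = 122

Σ = 122


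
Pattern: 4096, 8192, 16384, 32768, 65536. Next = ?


Pattern: powers of 2: 2ⁿ
Terms: 4096, 8192, 16384, 32768, 65536
Next term = 131072

Next term = 131072


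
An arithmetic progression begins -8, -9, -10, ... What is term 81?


aₙ = a₁ + (n-1)d
= -8 + (81-1)×-1
= -8 - 80
= -88

a_81 = -88


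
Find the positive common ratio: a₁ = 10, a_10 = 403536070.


r^(n-1) = aₙ/a₁
r^9 = 403536070/10 = 40353607
r = 40353607^(1/9)
= 7

r = 7


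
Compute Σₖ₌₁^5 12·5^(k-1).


Sₙ = 12×(5^5 - 1)/(5 - 1)
= 12×(3125 - 1)/4
= 12×3124/4
= 9372

S_5 = 9372


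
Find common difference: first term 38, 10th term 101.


d = (aₙ - a₁)/(n-1)
= (101 - 38)/(10-1)
= 63/9 = 7

d = 7


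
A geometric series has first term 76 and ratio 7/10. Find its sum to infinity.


S∞ = a₁/(1-r) = 76/(1 - 7/10)
= 76/(3/10)
= 760/3

S∞ = 760/3


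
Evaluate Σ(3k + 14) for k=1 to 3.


Σ(3k+14) = 3·Σk + 14·n
= 3·6 + 14·3
= 18 + 42 = 60

Σ = 60


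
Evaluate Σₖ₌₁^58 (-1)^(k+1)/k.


S = 1 - 1/2 + 1/3 - 1/4 + 1/5 - 1/6 + 1/7 - 1/8 ± ...
= 0.6846
(Full series converges to +ln(2) ≈ +0.6931)

S_58 = 0.6846


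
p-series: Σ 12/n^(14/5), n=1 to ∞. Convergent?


p-series test: Σ c/n^p converges if p > 1, diverges if p ≤ 1 (constant c > 0 doesn't affect convergence).
p = 14/5
14/5 > 1 → CONVERGES

Converges (p = 14/5 > 1)


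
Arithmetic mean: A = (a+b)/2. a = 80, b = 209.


AM = (80 + 209)/2 = 289/2 = 144.5

AM = 144.5


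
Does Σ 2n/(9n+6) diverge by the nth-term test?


lim(n→∞) 2n/(9n+6) = 2/9 = 2/9  (divide numerator and denominator by n)
lim aₙ = 2/9 ≠ 0 → series DIVERGES

Diverges (lim aₙ = 2/9 ≠ 0)


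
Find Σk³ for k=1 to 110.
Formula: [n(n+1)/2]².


n(n+1)/2 = 110×111/2 = 6105
Σk³ = 6105² = 37271025

Σk³ = 37271025


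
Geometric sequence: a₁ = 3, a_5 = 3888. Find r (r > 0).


r^(n-1) = aₙ/a₁
r^4 = 3888/3 = 1296
r = 1296^(1/4)
= ±6; taking r > 0 gives r = 6

r = 6


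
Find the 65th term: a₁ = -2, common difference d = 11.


aₙ = a₁ + (n-1)d
= -2 + (65-1)×11
= -2 + 704
= 702

a_65 = 702


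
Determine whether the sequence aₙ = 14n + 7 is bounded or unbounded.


aₙ = 14n + 7 → as n→∞, aₙ→∞
No finite upper bound exists
The sequence is UNBOUNDED

Unbounded (aₙ → ∞ as n → ∞)


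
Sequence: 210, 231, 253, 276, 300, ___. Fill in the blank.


Pattern: triangular numbers: n(n+1)/2
Terms: 210, 231, 253, 276, 300
Next term = 325

Next term = 325


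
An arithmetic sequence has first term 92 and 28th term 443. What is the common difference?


d = (aₙ - a₁)/(n-1)
= (443 - 92)/(28-1)
= 351/27 = 13

d = 13


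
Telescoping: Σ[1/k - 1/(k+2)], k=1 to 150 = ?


Telescoping with gap 2: two head and two tail terms survive.
= (1 + 1/2) - (1/151 + 1/152)
= 3/2 - 1/151 - 1/152 = 34125/22952

Sum = 34125/22952


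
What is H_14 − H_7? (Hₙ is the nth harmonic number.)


Σₖ₌8^14 1/k = 1/8 + 1/9 + 1/10 + 1/11 + 1/12 + 1/13 + 1/14
= 237371/360360
≈ 0.6587

Sum = 237371/360360 ≈ 0.6587


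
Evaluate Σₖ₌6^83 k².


Σₖ₌6^83 k² = Σₖ₌₁^83 k² − Σₖ₌₁^5 k²
= 83·84·167/6 − 5·6·11/6
= 194054 − 55 = 193999

Σk² = 193999


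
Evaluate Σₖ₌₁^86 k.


n(n+1)/2 = 86×87/2 = 7482/2 = 3741

Σk = 3741


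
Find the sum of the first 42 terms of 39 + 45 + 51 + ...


aₙ = 39 + (42-1)×6 = 285
Sₙ = n(a₁+aₙ)/2 = 42×(39+285)/2
= 42×324/2 = 6804

S_42 = 6804


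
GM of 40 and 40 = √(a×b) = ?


GM = √(40×40) = √1600 = 40

GM = 40


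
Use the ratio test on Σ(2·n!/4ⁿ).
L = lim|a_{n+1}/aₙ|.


aₙ = 2·n!/4^n
a_{n+1}/aₙ = (n+1)!/4^(n+1) × 4^n/n!  (constant 2 cancels)
= (n+1)/4
L = lim(n→∞) (n+1)/4 = ∞
L > 1 → series DIVERGES

Diverges (ratio test: L = ∞ > 1)


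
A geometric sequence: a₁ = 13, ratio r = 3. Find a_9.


aₙ = a₁·r^(n-1)
= 13×3^8
= 13×6561
= 85293

a_9 = 85293


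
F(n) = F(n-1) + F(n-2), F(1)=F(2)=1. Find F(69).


Fibonacci sequence: 1, 1, 2, 3, 5, 8, 13, 21, 34, 55, 89, ...
F(69) = 117669030460994

F(69) = 117669030460994


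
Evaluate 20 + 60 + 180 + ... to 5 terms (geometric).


Sₙ = 20×(3^5 - 1)/(3 - 1)
= 20×(243 - 1)/2
= 20×242/2
= 2420

S_5 = 2420


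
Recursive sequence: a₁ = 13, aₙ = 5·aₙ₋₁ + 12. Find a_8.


Computing step by step:
a_1 = 13
a_2 = 77
a_3 = 397
a_4 = 1997
a_5 = 9997
a_6 = 49997
a_7 = 249997
a_8 = 1249997


a_8 = 1249997


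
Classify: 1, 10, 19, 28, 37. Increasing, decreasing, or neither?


Differences: 9, 9, 9, 9
All differences > 0 → strictly INCREASING

Monotonically increasing


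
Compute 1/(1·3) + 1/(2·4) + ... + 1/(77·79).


1/(k(k+2)) = (1/2)·(1/k - 1/(k+2)) (partial fractions)
Telescoping: Σ = (1/2)·(1 + 1/2 - 1/78 - 1/79) = 4543/6162

Sum = 4543/6162


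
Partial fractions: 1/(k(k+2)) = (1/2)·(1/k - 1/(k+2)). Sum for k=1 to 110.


1/(k(k+2)) = (1/2)·(1/k - 1/(k+2)) (partial fractions)
Telescoping: Σ = (1/2)·(1 + 1/2 - 1/111 - 1/112) = 18425/24864

Sum = 18425/24864


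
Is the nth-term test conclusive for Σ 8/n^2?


lim(n→∞) 8/n^2 = 0
lim aₙ = 0 → nth-term test is INCONCLUSIVE
(Need other tests; this is actually a convergent p-series with p=2 > 1)

Inconclusive (lim aₙ = 0; need another test)


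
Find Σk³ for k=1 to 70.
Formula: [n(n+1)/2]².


n(n+1)/2 = 70×71/2 = 2485
Σk³ = 2485² = 6175225

Σk³ = 6175225


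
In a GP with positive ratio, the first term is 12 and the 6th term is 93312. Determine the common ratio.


r^(n-1) = aₙ/a₁
r^5 = 93312/12 = 7776
r = 7776^(1/5)
= 6

r = 6


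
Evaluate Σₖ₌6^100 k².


Σₖ₌6^100 k² = Σₖ₌₁^100 k² − Σₖ₌₁^5 k²
= 100·101·201/6 − 5·6·11/6
= 338350 − 55 = 338295

Σk² = 338295


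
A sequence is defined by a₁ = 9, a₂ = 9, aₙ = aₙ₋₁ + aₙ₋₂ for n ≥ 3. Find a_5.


Computing iteratively: 9, 9, 18, 27, 45
a_5 = 45

a_5 = 45


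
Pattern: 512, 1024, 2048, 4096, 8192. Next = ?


Pattern: powers of 2: 2ⁿ
Terms: 512, 1024, 2048, 4096, 8192
Next term = 16384

Next term = 16384


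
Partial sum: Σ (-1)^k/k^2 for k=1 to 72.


S = -1 + 1/4 - 1/9 + 1/16 - 1/25 + 1/36 - 1/49 + 1/64 ± ...
= -0.8224
(Full series converges to -π²/12 ≈ -0.8225)

S_72 = -0.8224


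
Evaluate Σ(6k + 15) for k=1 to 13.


Σ(6k+15) = 6·Σk + 15·n
= 6·91 + 15·13
= 546 + 195 = 741

Σ = 741


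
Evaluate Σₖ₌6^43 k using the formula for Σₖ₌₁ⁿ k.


Σₖ₌6^43 k = Σₖ₌₁^43 k − Σₖ₌₁^5 k
= 43·44/2 − 5·6/2
= 946 − 15 = 931

Σk = 931


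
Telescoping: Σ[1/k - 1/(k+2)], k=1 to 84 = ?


Telescoping with gap 2: two head and two tail terms survive.
= (1 + 1/2) - (1/85 + 1/86)
= 3/2 - 1/85 - 1/86 = 5397/3655

Sum = 5397/3655


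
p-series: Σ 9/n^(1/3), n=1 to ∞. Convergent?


p-series test: Σ c/n^p converges if p > 1, diverges if p ≤ 1 (constant c > 0 doesn't affect convergence).
p = 1/3
1/3 ≤ 1 → DIVERGES

Diverges (p = 1/3 ≤ 1)


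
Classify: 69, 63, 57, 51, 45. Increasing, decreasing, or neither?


Differences: -6, -6, -6, -6
All differences < 0 → strictly DECREASING

Monotonically decreasing


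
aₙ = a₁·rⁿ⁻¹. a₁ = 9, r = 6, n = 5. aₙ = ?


aₙ = a₁·r^(n-1)
= 9×6^4
= 9×1296
= 11664

a_5 = 11664


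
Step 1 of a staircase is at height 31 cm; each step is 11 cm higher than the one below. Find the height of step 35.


aₙ = a₁ + (n-1)d
= 31 + (35-1)×11
= 31 + 374
= 405

a_35 = 405


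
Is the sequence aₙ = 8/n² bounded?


a₁ = 8, a₂ = 8/4, a₃ = 8/9, ...
0 < aₙ ≤ 8 for all n ≥ 1
The sequence IS bounded

Bounded (0 < aₙ ≤ 8)


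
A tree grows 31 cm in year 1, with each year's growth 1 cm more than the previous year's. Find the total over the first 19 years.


aₙ = 31 + (19-1)×1 = 49
Sₙ = n(a₁+aₙ)/2 = 19×(31+49)/2
= 19×80/2 = 760

S_19 = 760


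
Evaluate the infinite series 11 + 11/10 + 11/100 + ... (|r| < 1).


S∞ = a₁/(1-r) = 11/(1 - 1/10)
= 11/(9/10)
= 110/9

S∞ = 110/9


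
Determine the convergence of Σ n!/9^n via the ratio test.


aₙ = n!/9^n
a_{n+1}/aₙ = (n+1)!/9^(n+1) × 9^n/n!
= (n+1)/9
L = lim(n→∞) (n+1)/9 = ∞
L > 1 → series DIVERGES

Diverges (ratio test: L = ∞ > 1)


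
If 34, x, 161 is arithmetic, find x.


AM = (34 + 161)/2 = 195/2 = 97.5

AM = 97.5


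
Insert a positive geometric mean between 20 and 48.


GM = √(20×48) = √960 = 30.9839

GM = 30.9839


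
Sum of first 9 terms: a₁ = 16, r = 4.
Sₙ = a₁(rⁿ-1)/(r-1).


Sₙ = 16×(4^9 - 1)/(4 - 1)
= 16×(262144 - 1)/3
= 16×262143/3
= 1398096

S_9 = 1398096


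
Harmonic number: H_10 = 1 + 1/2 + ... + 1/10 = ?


H_10 = 1/1 + 1/2 + 1/3 + 1/4 + 1/5 + 1/6 + 1/7 + 1/8 + 1/9 + 1/10
= 7381/2520
≈ 2.929

H_10 = 7381/2520 ≈ 2.929


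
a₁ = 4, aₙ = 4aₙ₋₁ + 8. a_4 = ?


Computing step by step:
a_1 = 4
a_2 = 24
a_3 = 104
a_4 = 424


a_4 = 424


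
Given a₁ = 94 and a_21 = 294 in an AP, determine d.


d = (aₙ - a₁)/(n-1)
= (294 - 94)/(21-1)
= 200/20 = 10

d = 10


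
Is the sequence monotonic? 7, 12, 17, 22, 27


Differences: 5, 5, 5, 5
All differences > 0 → strictly INCREASING

Monotonically increasing


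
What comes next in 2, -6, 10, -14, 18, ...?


Pattern: alternating sign, magnitude arithmetic (d=4)
Terms: 2, -6, 10, -14, 18
Next term = -22

Next term = -22


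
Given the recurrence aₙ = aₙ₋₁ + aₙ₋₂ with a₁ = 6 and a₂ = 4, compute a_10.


Computing iteratively: 6, 4, 10, 14, 24, 38, 62, 100, 162, 262
a_10 = 262

a_10 = 262


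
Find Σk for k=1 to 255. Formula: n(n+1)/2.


n(n+1)/2 = 255×256/2 = 65280/2 = 32640

Σk = 32640


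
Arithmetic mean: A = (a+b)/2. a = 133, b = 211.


AM = (133 + 211)/2 = 344/2 = 172

AM = 172


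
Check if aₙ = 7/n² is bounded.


a₁ = 7, a₂ = 7/4, a₃ = 7/9, ...
0 < aₙ ≤ 7 for all n ≥ 1
The sequence IS bounded

Bounded (0 < aₙ ≤ 7)


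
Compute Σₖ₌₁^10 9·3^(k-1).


Sₙ = 9×(3^10 - 1)/(3 - 1)
= 9×(59049 - 1)/2
= 9×59048/2
= 265716

S_10 = 265716


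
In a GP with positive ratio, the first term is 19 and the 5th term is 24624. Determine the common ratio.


r^(n-1) = aₙ/a₁
r^4 = 24624/19 = 1296
r = 1296^(1/4)
= ±6; taking r > 0 gives r = 6

r = 6


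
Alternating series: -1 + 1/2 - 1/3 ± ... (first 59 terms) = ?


S = -1 + 1/2 - 1/3 + 1/4 - 1/5 + 1/6 - 1/7 + 1/8 ± ...
= -0.7015
(Full series converges to -ln(2) ≈ -0.6931)

S_59 = -0.7015


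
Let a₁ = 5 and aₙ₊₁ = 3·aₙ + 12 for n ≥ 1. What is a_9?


Computing step by step:
a_1 = 5
a_2 = 27
a_3 = 93
a_4 = 291
a_5 = 885
a_6 = 2667
a_7 = 8013
a_8 = 24051
a_9 = 72165


a_9 = 72165


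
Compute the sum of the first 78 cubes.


n(n+1)/2 = 78×79/2 = 3081
Σk³ = 3081² = 9492561

Σk³ = 9492561


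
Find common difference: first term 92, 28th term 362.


d = (aₙ - a₁)/(n-1)
= (362 - 92)/(28-1)
= 270/27 = 10

d = 10


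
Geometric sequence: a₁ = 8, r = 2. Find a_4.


aₙ = a₁·r^(n-1)
= 8×2^3
= 8×8
= 64

a_4 = 64


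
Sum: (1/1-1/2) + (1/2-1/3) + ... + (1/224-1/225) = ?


Telescoping: adjacent terms cancel.
= 1/1 - 1/225
= 1 - 1/225 = 224/225

Sum = 224/225


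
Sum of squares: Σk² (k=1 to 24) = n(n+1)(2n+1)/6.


n = 24
n(n+1)(2n+1)/6 = 24×25×49/6
= 29400/6 = 4900

Σk² = 4900


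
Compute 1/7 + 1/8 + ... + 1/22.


Σₖ₌7^22 1/k = 1/7 + 1/8 + 1/9 + ... + 1/22
= 32094677/25865840
≈ 1.2408

Sum = 32094677/25865840 ≈ 1.2408


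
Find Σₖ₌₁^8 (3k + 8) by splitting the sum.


Σ(3k+8) = 3·Σk + 8·n
= 3·36 + 8·8
= 108 + 64 = 172

Σ = 172


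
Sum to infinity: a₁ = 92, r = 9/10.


S∞ = a₁/(1-r) = 92/(1 - 9/10)
= 92/(1/10)
= 920

S∞ = 920


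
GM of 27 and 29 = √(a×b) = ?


GM = √(27×29) = √783 = 27.9821

GM = 27.9821


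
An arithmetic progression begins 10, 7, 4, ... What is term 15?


aₙ = a₁ + (n-1)d
= 10 + (15-1)×-3
= 10 - 42
= -32

a_15 = -32


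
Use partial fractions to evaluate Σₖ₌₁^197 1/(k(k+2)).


1/(k(k+2)) = (1/2)·(1/k - 1/(k+2)) (partial fractions)
Telescoping: Σ = (1/2)·(1 + 1/2 - 1/198 - 1/199) = 29353/39402

Sum = 29353/39402


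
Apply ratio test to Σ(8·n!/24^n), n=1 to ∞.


aₙ = 8·n!/24^n
a_{n+1}/aₙ = (n+1)!/24^(n+1) × 24^n/n!  (constant 8 cancels)
= (n+1)/24
L = lim(n→∞) (n+1)/24 = ∞
L > 1 → series DIVERGES

Diverges (ratio test: L = ∞ > 1)


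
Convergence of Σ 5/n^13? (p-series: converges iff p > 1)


p-series test: Σ c/n^p converges if p > 1, diverges if p ≤ 1 (constant c > 0 doesn't affect convergence).
p = 13
13 > 1 → CONVERGES

Converges (p = 13 > 1)


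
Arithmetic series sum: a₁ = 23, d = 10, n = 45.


aₙ = 23 + (45-1)×10 = 463
Sₙ = n(a₁+aₙ)/2 = 45×(23+463)/2
= 45×486/2 = 10935

S_45 = 10935


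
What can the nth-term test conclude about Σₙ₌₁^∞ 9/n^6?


lim(n→∞) 9/n^6 = 0
lim aₙ = 0 → nth-term test is INCONCLUSIVE
(Need other tests; this is actually a convergent p-series with p=6 > 1)

Inconclusive (lim aₙ = 0; need another test)


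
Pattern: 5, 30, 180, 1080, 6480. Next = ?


Pattern: geometric (r=6)
Terms: 5, 30, 180, 1080, 6480
Next term = 38880

Next term = 38880


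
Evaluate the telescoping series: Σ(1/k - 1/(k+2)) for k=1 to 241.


Telescoping with gap 2: two head and two tail terms survive.
= (1 + 1/2) - (1/242 + 1/243)
= 3/2 - 1/242 - 1/243 = 43862/29403

Sum = 43862/29403


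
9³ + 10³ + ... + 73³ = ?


Σₖ₌9^73 k³ = [73·74/2]² − [8·9/2]²
= 7295401 − 1296 = 7294105

Σk³ = 7294105


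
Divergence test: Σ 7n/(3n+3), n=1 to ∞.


lim(n→∞) 7n/(3n+3) = 7/3 = 7/3  (divide numerator and denominator by n)
lim aₙ = 7/3 ≠ 0 → series DIVERGES

Diverges (lim aₙ = 7/3 ≠ 0)


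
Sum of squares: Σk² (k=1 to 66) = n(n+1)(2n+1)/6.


n = 66
n(n+1)(2n+1)/6 = 66×67×133/6
= 588126/6 = 98021

Σk² = 98021


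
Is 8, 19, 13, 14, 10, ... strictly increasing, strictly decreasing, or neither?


Differences: 11, -6, 1, -4
Difference at position 1 is +11 (> 0) but position 2 is -6 (< 0) — sequence both rises and falls
→ NOT monotonic

Not monotonic


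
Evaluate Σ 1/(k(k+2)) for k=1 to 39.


1/(k(k+2)) = (1/2)·(1/k - 1/(k+2)) (partial fractions)
Telescoping: Σ = (1/2)·(1 + 1/2 - 1/40 - 1/41) = 2379/3280

Sum = 2379/3280


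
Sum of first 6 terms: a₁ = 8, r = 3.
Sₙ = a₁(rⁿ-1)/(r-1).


Sₙ = 8×(3^6 - 1)/(3 - 1)
= 8×(729 - 1)/2
= 8×728/2
= 2912

S_6 = 2912


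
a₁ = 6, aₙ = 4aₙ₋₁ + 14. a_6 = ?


Computing step by step:
a_1 = 6
a_2 = 38
a_3 = 166
a_4 = 678
a_5 = 2726
a_6 = 10918


a_6 = 10918


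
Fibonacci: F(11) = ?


Fibonacci sequence: 1, 1, 2, 3, 5, 8, 13, 21, 34, 55, 89
F(11) = 89

F(11) = 89


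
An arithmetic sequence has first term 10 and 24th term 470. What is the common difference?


d = (aₙ - a₁)/(n-1)
= (470 - 10)/(24-1)
= 460/23 = 20

d = 20


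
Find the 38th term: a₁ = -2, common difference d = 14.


aₙ = a₁ + (n-1)d
= -2 + (38-1)×14
= -2 + 518
= 516

a_38 = 516


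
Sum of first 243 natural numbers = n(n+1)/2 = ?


n(n+1)/2 = 243×244/2 = 59292/2 = 29646

Σk = 29646


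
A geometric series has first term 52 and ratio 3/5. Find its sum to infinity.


S∞ = a₁/(1-r) = 52/(1 - 3/5)
= 52/(2/5)
= 130

S∞ = 130


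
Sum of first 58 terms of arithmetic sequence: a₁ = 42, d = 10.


aₙ = 42 + (58-1)×10 = 612
Sₙ = n(a₁+aₙ)/2 = 58×(42+612)/2
= 58×654/2 = 18966

S_58 = 18966


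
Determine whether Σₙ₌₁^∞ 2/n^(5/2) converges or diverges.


p-series test: Σ c/n^p converges if p > 1, diverges if p ≤ 1 (constant c > 0 doesn't affect convergence).
p = 5/2
5/2 > 1 → CONVERGES

Converges (p = 5/2 > 1)


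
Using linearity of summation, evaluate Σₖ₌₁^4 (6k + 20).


Σ(6k+20) = 6·Σk + 20·n
= 6·10 + 20·4
= 60 + 80 = 140

Σ = 140


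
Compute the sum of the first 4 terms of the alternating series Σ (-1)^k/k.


S = -1 + 1/2 - 1/3 + 1/4
= -0.5833
(Full series converges to -ln(2) ≈ -0.6931)

S_4 = -0.5833


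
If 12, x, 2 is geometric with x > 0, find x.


GM = √(12×2) = √24 = 4.899

GM = 4.899


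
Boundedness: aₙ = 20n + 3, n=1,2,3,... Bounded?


aₙ = 20n + 3 → as n→∞, aₙ→∞
No finite upper bound exists
The sequence is UNBOUNDED

Unbounded (aₙ → ∞ as n → ∞)


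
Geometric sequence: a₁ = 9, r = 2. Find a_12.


aₙ = a₁·r^(n-1)
= 9×2^11
= 9×2048
= 18432

a_12 = 18432


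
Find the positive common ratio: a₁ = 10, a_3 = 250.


r^(n-1) = aₙ/a₁
r^2 = 250/10 = 25
r = 25^(1/2)
= ±5; taking r > 0 gives r = 5

r = 5


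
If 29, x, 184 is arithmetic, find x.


AM = (29 + 184)/2 = 213/2 = 106.5

AM = 106.5


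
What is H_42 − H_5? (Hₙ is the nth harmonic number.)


Σₖ₌6^42 1/k = 1/6 + 1/7 + 1/8 + ... + 1/42
= 5813372297922899/2844937529085600
≈ 2.0434

Sum = 5813372297922899/2844937529085600 ≈ 2.0434


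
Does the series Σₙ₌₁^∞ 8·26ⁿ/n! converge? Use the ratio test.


aₙ = 8·26^n/n!
a_{n+1}/aₙ = 26^(n+1)/(n+1)! × n!/26^n  (constant 8 cancels)
= 26/(n+1)
L = lim(n→∞) 26/(n+1) = 0
L < 1 → series CONVERGES

Converges (ratio test: L = 0 < 1)


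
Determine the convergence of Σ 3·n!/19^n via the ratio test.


aₙ = 3·n!/19^n
a_{n+1}/aₙ = (n+1)!/19^(n+1) × 19^n/n!  (constant 3 cancels)
= (n+1)/19
L = lim(n→∞) (n+1)/19 = ∞
L > 1 → series DIVERGES

Diverges (ratio test: L = ∞ > 1)


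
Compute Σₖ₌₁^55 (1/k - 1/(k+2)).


Telescoping with gap 2: two head and two tail terms survive.
= (1 + 1/2) - (1/56 + 1/57)
= 3/2 - 1/56 - 1/57 = 4675/3192

Sum = 4675/3192


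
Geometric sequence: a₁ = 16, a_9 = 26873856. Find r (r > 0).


r^(n-1) = aₙ/a₁
r^8 = 26873856/16 = 1679616
r = 1679616^(1/8)
= ±6; taking r > 0 gives r = 6

r = 6


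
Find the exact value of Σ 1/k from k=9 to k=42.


Σₖ₌9^42 1/k = 1/9 + 1/10 + 1/11 + ... + 1/42
= 32040254434491593/19914562703599200
≈ 1.6089

Sum = 32040254434491593/19914562703599200 ≈ 1.6089


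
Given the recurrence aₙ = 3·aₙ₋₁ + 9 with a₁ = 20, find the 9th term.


Computing step by step:
a_1 = 20
a_2 = 69
a_3 = 216
a_4 = 657
a_5 = 1980
a_6 = 5949
a_7 = 17856
a_8 = 53577
a_9 = 160740


a_9 = 160740


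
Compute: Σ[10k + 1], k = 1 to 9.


Σ(10k+1) = 10·Σk + 1·n
= 10·45 + 1·9
= 450 + 9 = 459

Σ = 459


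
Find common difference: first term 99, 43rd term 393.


d = (aₙ - a₁)/(n-1)
= (393 - 99)/(43-1)
= 294/42 = 7

d = 7


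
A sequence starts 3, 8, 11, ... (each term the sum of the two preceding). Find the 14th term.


Computing iteratively: 3, 8, 11, 19, 30, 49, 79, 128, 207, 335, 542, 877, ...
a_14 = 2296

a_14 = 2296


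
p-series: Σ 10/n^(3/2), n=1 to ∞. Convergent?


p-series test: Σ c/n^p converges if p > 1, diverges if p ≤ 1 (constant c > 0 doesn't affect convergence).
p = 3/2
3/2 > 1 → CONVERGES

Converges (p = 3/2 > 1)


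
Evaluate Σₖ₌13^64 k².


Σₖ₌13^64 k² = Σₖ₌₁^64 k² − Σₖ₌₁^12 k²
= 64·65·129/6 − 12·13·25/6
= 89440 − 650 = 88790

Σk² = 88790


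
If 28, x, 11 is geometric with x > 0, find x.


GM = √(28×11) = √308 = 17.5499

GM = 17.5499


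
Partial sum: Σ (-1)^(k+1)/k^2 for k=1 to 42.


S = 1 - 1/4 + 1/9 - 1/16 + 1/25 - 1/36 + 1/49 - 1/64 ± ...
= 0.8222
(Full series converges to +π²/12 ≈ +0.8225)

S_42 = 0.8222


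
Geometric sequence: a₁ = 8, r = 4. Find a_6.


aₙ = a₁·r^(n-1)
= 8×4^5
= 8×1024
= 8192

a_6 = 8192


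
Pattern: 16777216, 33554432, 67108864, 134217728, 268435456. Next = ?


Pattern: powers of 2: 2ⁿ
Terms: 16777216, 33554432, 67108864, 134217728, 268435456
Next term = 536870912

Next term = 536870912


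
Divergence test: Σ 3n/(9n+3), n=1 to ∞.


lim(n→∞) 3n/(9n+3) = 3/9 = 1/3  (divide numerator and denominator by n)
lim aₙ = 1/3 ≠ 0 → series DIVERGES

Diverges (lim aₙ = 1/3 ≠ 0)


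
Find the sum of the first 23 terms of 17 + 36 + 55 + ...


aₙ = 17 + (23-1)×19 = 435
Sₙ = n(a₁+aₙ)/2 = 23×(17+435)/2
= 23×452/2 = 5198

S_23 = 5198


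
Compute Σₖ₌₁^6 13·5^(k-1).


Sₙ = 13×(5^6 - 1)/(5 - 1)
= 13×(15625 - 1)/4
= 13×15624/4
= 50778

S_6 = 50778


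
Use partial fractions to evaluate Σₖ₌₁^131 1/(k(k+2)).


1/(k(k+2)) = (1/2)·(1/k - 1/(k+2)) (partial fractions)
Telescoping: Σ = (1/2)·(1 + 1/2 - 1/132 - 1/133) = 26069/35112

Sum = 26069/35112


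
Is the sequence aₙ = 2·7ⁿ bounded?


aₙ = 2·7ⁿ → as n→∞, aₙ→∞ (since base 7 > 1)
No finite upper bound exists
The sequence is UNBOUNDED

Unbounded (aₙ → ∞ as n → ∞)


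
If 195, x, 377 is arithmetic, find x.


AM = (195 + 377)/2 = 572/2 = 286

AM = 286


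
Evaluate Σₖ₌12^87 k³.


Σₖ₌12^87 k³ = [87·88/2]² − [11·12/2]²
= 14653584 − 4356 = 14649228

Σk³ = 14649228


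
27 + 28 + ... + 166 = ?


Σₖ₌27^166 k = Σₖ₌₁^166 k − Σₖ₌₁^26 k
= 166·167/2 − 26·27/2
= 13861 − 351 = 13510

Σk = 13510


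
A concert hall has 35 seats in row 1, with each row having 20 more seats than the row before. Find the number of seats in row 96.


aₙ = a₁ + (n-1)d
= 35 + (96-1)×20
= 35 + 1900
= 1935

a_96 = 1935


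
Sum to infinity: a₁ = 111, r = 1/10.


S∞ = a₁/(1-r) = 111/(1 - 1/10)
= 111/(9/10)
= 370/3

S∞ = 370/3


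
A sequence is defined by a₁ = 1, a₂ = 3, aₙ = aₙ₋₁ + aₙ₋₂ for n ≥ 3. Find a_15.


Computing iteratively: 1, 3, 4, 7, 11, 18, 29, 47, 76, 123, 199, 322, ...
a_15 = 1364

a_15 = 1364


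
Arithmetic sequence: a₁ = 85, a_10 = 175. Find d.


d = (aₙ - a₁)/(n-1)
= (175 - 85)/(10-1)
= 90/9 = 10

d = 10


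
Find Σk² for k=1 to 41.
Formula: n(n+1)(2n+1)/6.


n = 41
n(n+1)(2n+1)/6 = 41×42×83/6
= 142926/6 = 23821

Σk² = 23821


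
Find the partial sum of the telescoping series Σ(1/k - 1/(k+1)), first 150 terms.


Telescoping: adjacent terms cancel.
= 1/1 - 1/151
= 1 - 1/151 = 150/151

Sum = 150/151


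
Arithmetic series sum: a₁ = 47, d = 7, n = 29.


aₙ = 47 + (29-1)×7 = 243
Sₙ = n(a₁+aₙ)/2 = 29×(47+243)/2
= 29×290/2 = 4205

S_29 = 4205


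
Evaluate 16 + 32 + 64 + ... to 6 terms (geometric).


Sₙ = 16×(2^6 - 1)/(2 - 1)
= 16×(64 - 1)/1
= 16×63/1
= 1008

S_6 = 1008


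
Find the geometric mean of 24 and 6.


GM = √(24×6) = √144 = 12

GM = 12


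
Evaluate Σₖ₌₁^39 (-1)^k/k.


S = -1 + 1/2 - 1/3 + 1/4 - 1/5 + 1/6 - 1/7 + 1/8 ± ...
= -0.7058
(Full series converges to -ln(2) ≈ -0.6931)

S_39 = -0.7058


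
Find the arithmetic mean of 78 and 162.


AM = (78 + 162)/2 = 240/2 = 120

AM = 120


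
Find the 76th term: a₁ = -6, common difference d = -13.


aₙ = a₁ + (n-1)d
= -6 + (76-1)×-13
= -6 - 975
= -981

a_76 = -981


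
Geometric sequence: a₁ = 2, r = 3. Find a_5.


aₙ = a₁·r^(n-1)
= 2×3^4
= 2×81
= 162

a_5 = 162


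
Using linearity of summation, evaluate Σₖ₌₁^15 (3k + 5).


Σ(3k+5) = 3·Σk + 5·n
= 3·120 + 5·15
= 360 + 75 = 435

Σ = 435


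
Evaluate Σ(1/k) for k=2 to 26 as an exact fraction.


Σₖ₌2^26 1/k = 1/2 + 1/3 + 1/4 + ... + 1/26
= 25472027467/8923714800
≈ 2.8544

Sum = 25472027467/8923714800 ≈ 2.8544


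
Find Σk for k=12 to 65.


Σₖ₌12^65 k = Σₖ₌₁^65 k − Σₖ₌₁^11 k
= 65·66/2 − 11·12/2
= 2145 − 66 = 2079

Σk = 2079


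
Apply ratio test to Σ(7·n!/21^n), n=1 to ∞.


aₙ = 7·n!/21^n
a_{n+1}/aₙ = (n+1)!/21^(n+1) × 21^n/n!  (constant 7 cancels)
= (n+1)/21
L = lim(n→∞) (n+1)/21 = ∞
L > 1 → series DIVERGES

Diverges (ratio test: L = ∞ > 1)


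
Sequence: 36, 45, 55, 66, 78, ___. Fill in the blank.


Pattern: triangular numbers: n(n+1)/2
Terms: 36, 45, 55, 66, 78
Next term = 91

Next term = 91


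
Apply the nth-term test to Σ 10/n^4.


lim(n→∞) 10/n^4 = 0
lim aₙ = 0 → nth-term test is INCONCLUSIVE
(Need other tests; this is actually a convergent p-series with p=4 > 1)

Inconclusive (lim aₙ = 0; need another test)


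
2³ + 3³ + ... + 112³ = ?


Σₖ₌2^112 k³ = [112·113/2]² − [1·2/2]²
= 40043584 − 1 = 40043583

Σk³ = 40043583


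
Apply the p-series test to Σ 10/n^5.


p-series test: Σ c/n^p converges if p > 1, diverges if p ≤ 1 (constant c > 0 doesn't affect convergence).
p = 5
5 > 1 → CONVERGES

Converges (p = 5 > 1)


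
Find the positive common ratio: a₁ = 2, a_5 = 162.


r^(n-1) = aₙ/a₁
r^4 = 162/2 = 81
r = 81^(1/4)
= ±3; taking r > 0 gives r = 3

r = 3


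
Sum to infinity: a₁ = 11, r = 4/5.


S∞ = a₁/(1-r) = 11/(1 - 4/5)
= 11/(1/5)
= 55

S∞ = 55


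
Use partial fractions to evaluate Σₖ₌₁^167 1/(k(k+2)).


1/(k(k+2)) = (1/2)·(1/k - 1/(k+2)) (partial fractions)
Telescoping: Σ = (1/2)·(1 + 1/2 - 1/168 - 1/169) = 42251/56784

Sum = 42251/56784


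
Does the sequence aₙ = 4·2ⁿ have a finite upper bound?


aₙ = 4·2ⁿ → as n→∞, aₙ→∞ (since base 2 > 1)
No finite upper bound exists
The sequence is UNBOUNDED

Unbounded (aₙ → ∞ as n → ∞)


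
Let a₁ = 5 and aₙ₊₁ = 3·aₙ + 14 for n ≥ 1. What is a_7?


Computing step by step:
a_1 = 5
a_2 = 29
a_3 = 101
a_4 = 317
a_5 = 965
a_6 = 2909
a_7 = 8741


a_7 = 8741


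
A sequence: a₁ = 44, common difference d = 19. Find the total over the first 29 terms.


aₙ = 44 + (29-1)×19 = 576
Sₙ = n(a₁+aₙ)/2 = 29×(44+576)/2
= 29×620/2 = 8990

S_29 = 8990


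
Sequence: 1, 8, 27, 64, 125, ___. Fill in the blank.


Pattern: perfect cubes: n³
Terms: 1, 8, 27, 64, 125
Next term = 216

Next term = 216


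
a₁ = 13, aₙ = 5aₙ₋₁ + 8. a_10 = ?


Computing step by step:
a_1 = 13
a_2 = 73
a_3 = 373
a_4 = 1873
a_5 = 9373
a_6 = 46873
a_7 = 234373
a_8 = 1171873
a_9 = 5859373
a_10 = 29296873


a_10 = 29296873


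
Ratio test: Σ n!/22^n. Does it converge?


aₙ = n!/22^n
a_{n+1}/aₙ = (n+1)!/22^(n+1) × 22^n/n!
= (n+1)/22
L = lim(n→∞) (n+1)/22 = ∞
L > 1 → series DIVERGES

Diverges (ratio test: L = ∞ > 1)


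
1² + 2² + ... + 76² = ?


n = 76
n(n+1)(2n+1)/6 = 76×77×153/6
= 895356/6 = 149226

Σk² = 149226


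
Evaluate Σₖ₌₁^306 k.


n(n+1)/2 = 306×307/2 = 93942/2 = 46971

Σk = 46971


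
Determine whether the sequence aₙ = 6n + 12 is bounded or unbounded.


aₙ = 6n + 12 → as n→∞, aₙ→∞
No finite upper bound exists
The sequence is UNBOUNDED

Unbounded (aₙ → ∞ as n → ∞)


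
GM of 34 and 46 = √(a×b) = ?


GM = √(34×46) = √1564 = 39.5474

GM = 39.5474


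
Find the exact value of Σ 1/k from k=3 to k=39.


Σₖ₌3^39 1/k = 1/3 + 1/4 + 1/5 + ... + 1/39
= 1337453792828233/485721041551200
≈ 2.7535

Sum = 1337453792828233/485721041551200 ≈ 2.7535


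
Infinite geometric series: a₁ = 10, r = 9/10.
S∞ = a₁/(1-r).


S∞ = a₁/(1-r) = 10/(1 - 9/10)
= 10/(1/10)
= 100

S∞ = 100


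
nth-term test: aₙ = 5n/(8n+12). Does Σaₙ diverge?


lim(n→∞) 5n/(8n+12) = 5/8 = 5/8  (divide numerator and denominator by n)
lim aₙ = 5/8 ≠ 0 → series DIVERGES

Diverges (lim aₙ = 5/8 ≠ 0)


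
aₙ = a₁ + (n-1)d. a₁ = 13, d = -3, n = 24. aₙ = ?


aₙ = a₁ + (n-1)d
= 13 + (24-1)×-3
= 13 - 69
= -56

a_24 = -56


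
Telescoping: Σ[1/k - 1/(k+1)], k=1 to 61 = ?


Telescoping: adjacent terms cancel.
= 1/1 - 1/62
= 1 - 1/62 = 61/62

Sum = 61/62


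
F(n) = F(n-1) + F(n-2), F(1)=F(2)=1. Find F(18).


Fibonacci sequence: 1, 1, 2, 3, 5, 8, 13, 21, 34, 55, 89, ...
F(18) = 2584

F(18) = 2584


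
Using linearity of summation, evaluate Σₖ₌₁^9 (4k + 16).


Σ(4k+16) = 4·Σk + 16·n
= 4·45 + 16·9
= 180 + 144 = 324

Σ = 324


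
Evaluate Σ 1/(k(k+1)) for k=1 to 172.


1/(k(k+1)) = 1/k - 1/(k+1) (partial fractions)
Telescoping: Σ = 1 - 1/173 = 172/173

Sum = 172/173


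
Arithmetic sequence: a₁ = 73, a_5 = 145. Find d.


d = (aₙ - a₁)/(n-1)
= (145 - 73)/(5-1)
= 72/4 = 18

d = 18


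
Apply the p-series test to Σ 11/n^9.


p-series test: Σ c/n^p converges if p > 1, diverges if p ≤ 1 (constant c > 0 doesn't affect convergence).
p = 9
9 > 1 → CONVERGES

Converges (p = 9 > 1)


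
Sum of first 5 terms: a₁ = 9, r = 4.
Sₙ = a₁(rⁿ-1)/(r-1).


Sₙ = 9×(4^5 - 1)/(4 - 1)
= 9×(1024 - 1)/3
= 9×1023/3
= 3069

S_5 = 3069


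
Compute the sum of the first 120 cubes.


n(n+1)/2 = 120×121/2 = 7260
Σk³ = 7260² = 52707600

Σk³ = 52707600


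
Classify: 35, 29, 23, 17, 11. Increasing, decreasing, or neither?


Differences: -6, -6, -6, -6
All differences < 0 → strictly DECREASING

Monotonically decreasing


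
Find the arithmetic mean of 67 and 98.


AM = (67 + 98)/2 = 165/2 = 82.5

AM = 82.5


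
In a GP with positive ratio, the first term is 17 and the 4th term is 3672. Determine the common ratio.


r^(n-1) = aₙ/a₁
r^3 = 3672/17 = 216
r = 216^(1/3)
= 6

r = 6


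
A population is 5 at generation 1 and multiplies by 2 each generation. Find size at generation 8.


aₙ = a₁·r^(n-1)
= 5×2^7
= 5×128
= 640

a_8 = 640


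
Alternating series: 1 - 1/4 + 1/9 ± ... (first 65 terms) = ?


S = 1 - 1/4 + 1/9 - 1/16 + 1/25 - 1/36 + 1/49 - 1/64 ± ...
= 0.8226
(Full series converges to +π²/12 ≈ +0.8225)

S_65 = 0.8226


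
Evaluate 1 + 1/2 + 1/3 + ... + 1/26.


H_26 = 1/1 + 1/2 + 1/3 + ... + 1/26
= 34395742267/8923714800
≈ 3.8544

H_26 = 34395742267/8923714800 ≈ 3.8544


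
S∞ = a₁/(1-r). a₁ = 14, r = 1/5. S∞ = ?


S∞ = a₁/(1-r) = 14/(1 - 1/5)
= 14/(4/5)
= 35/2

S∞ = 35/2


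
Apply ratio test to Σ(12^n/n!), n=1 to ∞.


aₙ = 12^n/n!
a_{n+1}/aₙ = 12^(n+1)/(n+1)! × n!/12^n
= 12/(n+1)
L = lim(n→∞) 12/(n+1) = 0
L < 1 → series CONVERGES

Converges (ratio test: L = 0 < 1)


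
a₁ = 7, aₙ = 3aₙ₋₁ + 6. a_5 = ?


Computing step by step:
a_1 = 7
a_2 = 27
a_3 = 87
a_4 = 267
a_5 = 807


a_5 = 807


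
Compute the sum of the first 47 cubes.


n(n+1)/2 = 47×48/2 = 1128
Σk³ = 1128² = 1272384

Σk³ = 1272384


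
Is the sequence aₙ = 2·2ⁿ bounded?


aₙ = 2·2ⁿ → as n→∞, aₙ→∞ (since base 2 > 1)
No finite upper bound exists
The sequence is UNBOUNDED

Unbounded (aₙ → ∞ as n → ∞)


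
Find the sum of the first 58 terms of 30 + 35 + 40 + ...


aₙ = 30 + (58-1)×5 = 315
Sₙ = n(a₁+aₙ)/2 = 58×(30+315)/2
= 58×345/2 = 10005

S_58 = 10005


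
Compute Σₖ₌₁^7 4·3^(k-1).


Sₙ = 4×(3^7 - 1)/(3 - 1)
= 4×(2187 - 1)/2
= 4×2186/2
= 4372

S_7 = 4372


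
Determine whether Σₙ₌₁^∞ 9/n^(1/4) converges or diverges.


p-series test: Σ c/n^p converges if p > 1, diverges if p ≤ 1 (constant c > 0 doesn't affect convergence).
p = 1/4
1/4 ≤ 1 → DIVERGES

Diverges (p = 1/4 ≤ 1)
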